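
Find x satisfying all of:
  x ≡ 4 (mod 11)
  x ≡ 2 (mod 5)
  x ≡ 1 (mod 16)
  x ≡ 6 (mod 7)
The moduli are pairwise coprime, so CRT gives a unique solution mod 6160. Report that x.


Product of moduli M = 11 · 5 · 16 · 7 = 6160.
Merge one congruence at a time:
  Start: x ≡ 4 (mod 11).
  Combine with x ≡ 2 (mod 5); new modulus lcm = 55.
    Write x = 4 + 11·t and substitute into x ≡ 2 (mod 5): 11·t ≡ 2 − 4 = -2 (mod 5).
    Reduce coefficients mod 5: 1·t ≡ 3 (mod 5).
    So t ≡ 3 (mod 5).
    Then x = 4 + 11·3 = 37, valid modulo lcm(11, 5) = 55: x ≡ 37 (mod 55).
  Combine with x ≡ 1 (mod 16); new modulus lcm = 880.
    Write x = 37 + 55·t and substitute into x ≡ 1 (mod 16): 55·t ≡ 1 − 37 = -36 (mod 16).
    Reduce coefficients mod 16: 7·t ≡ 12 (mod 16).
    The inverse of 7 mod 16 is 7 (since 7·7 = 49 = 3·16 + 1), so t ≡ 7·12 = 84 ≡ 4 (mod 16).
    Then x = 37 + 55·4 = 257, valid modulo lcm(55, 16) = 880: x ≡ 257 (mod 880).
  Combine with x ≡ 6 (mod 7); new modulus lcm = 6160.
    Write x = 257 + 880·t and substitute into x ≡ 6 (mod 7): 880·t ≡ 6 − 257 = -251 (mod 7).
    Reduce coefficients mod 7: 5·t ≡ 1 (mod 7).
    The inverse of 5 mod 7 is 3 (since 5·3 = 15 = 2·7 + 1), so t ≡ 3·1 = 3 ≡ 3 (mod 7).
    Then x = 257 + 880·3 = 2897, valid modulo lcm(880, 7) = 6160: x ≡ 2897 (mod 6160).
Verify against each original: 2897 mod 11 = 4, 2897 mod 5 = 2, 2897 mod 16 = 1, 2897 mod 7 = 6.

x ≡ 2897 (mod 6160).


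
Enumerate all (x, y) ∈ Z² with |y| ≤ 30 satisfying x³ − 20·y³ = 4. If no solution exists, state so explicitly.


The equation is x³ - 20y³ = 4. For fixed y, x³ = 20·y³ + 4, so a solution requires the RHS to be a perfect cube.
Strategy: iterate y from -30 to 30, compute RHS = 20·y³ + 4, and check whether it is a (positive or negative) perfect cube.
Check small values of y:
  y = 0: RHS = 4 is not a perfect cube.
  y = 1: RHS = 24 is not a perfect cube.
  y = -1: RHS = -16 is not a perfect cube.
  y = 2: RHS = 164 is not a perfect cube.
  y = -2: RHS = -156 is not a perfect cube.
  y = 3: RHS = 544 is not a perfect cube.
  y = -3: RHS = -536 is not a perfect cube.
Continuing the search up to |y| = 30 finds no solutions either.
No (x, y) in the scanned range satisfies the equation.

No integer solutions with |y| ≤ 30.


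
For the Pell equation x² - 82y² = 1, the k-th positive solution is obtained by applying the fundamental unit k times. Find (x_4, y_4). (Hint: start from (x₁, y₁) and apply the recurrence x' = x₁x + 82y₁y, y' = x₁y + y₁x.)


Step 1: Find the fundamental solution (x₁, y₁) of x² - 82y² = 1.
  Expand √82 as a continued fraction. a₀ = ⌊√82⌋ = 9; iterate m_{k+1} = d_k·a_k − m_k, d_{k+1} = (82 − m_{k+1}²)/d_k, a_{k+1} = ⌊(a₀ + m_{k+1})/d_{k+1}⌋ (starting m₀ = 0, d₀ = 1), with convergents p_k = a_k·p_{k-1} + p_{k-2}, q_k = a_k·q_{k-1} + q_{k-2} (p₋₁ = 1, q₋₁ = 0):
  k = 0: a₀ = 9; p₀/q₀ = 9/1; p₀² − 82·q₀² = 81 − 82 = -1.
  k = 1: m = 9, d = 1, a = ⌊(9 + 9)/1⌋ = 18; p/q = (18·9 + 1)/(18·1 + 0) = 163/18; p² − 82·q² = 26569 − 26568 = 1.
  The first convergent with p² − 82·q² = 1 gives the fundamental solution (x₁, y₁) = (163, 18).
Step 2: Apply the recurrence (x_{n+1}, y_{n+1}) = (x₁x_n + 82y₁y_n, x₁y_n + y₁x_n) repeatedly.
  From (x_1, y_1) = (163, 18): x_2 = 163·163 + 82·18·18 = 53137; y_2 = 163·18 + 18·163 = 5868.
  From (x_2, y_2) = (53137, 5868): x_3 = 163·53137 + 82·18·5868 = 17322499; y_3 = 163·5868 + 18·53137 = 1912950.
  From (x_3, y_3) = (17322499, 1912950): x_4 = 163·17322499 + 82·18·1912950 = 5647081537; y_4 = 163·1912950 + 18·17322499 = 623615832.
Step 3: Verify x_4² - 82·y_4² = 31889529885526282369 - 31889529885526282368 = 1 (should be 1). ✓

(x_1, y_1) = (163, 18); (x_4, y_4) = (5647081537, 623615832).


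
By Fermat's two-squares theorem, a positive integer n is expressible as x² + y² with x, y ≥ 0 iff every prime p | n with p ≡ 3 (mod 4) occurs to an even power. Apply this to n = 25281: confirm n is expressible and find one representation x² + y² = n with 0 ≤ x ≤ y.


Step 1: Factor n = 25281 = 3^2 · 53^2.
Step 2: Check the mod-4 condition on each prime factor: 3 ≡ 3 (mod 4), exponent 2 (must be even); 53 ≡ 1 (mod 4), exponent 2.
All primes ≡ 3 (mod 4) appear to even exponent (or don't appear), so by the two-squares theorem n IS expressible as a sum of two squares.
Step 3: Build a representation. Group n = k² · m with k = 3 and m = 53 · 53 = 2809 (a product of primes ≡ 1 (mod 4)); a representation of m scales to one of n via (k·x)² + (k·y)² = k²(x² + y²). Each prime p ≡ 1 (mod 4) is itself a sum of two squares; find a² by testing p − a² for a perfect square:
  53: 53 − 1² = 52, 53 − 2² = 49 = 7² ⇒ 53 = 2² + 7².
  Combine using the Brahmagupta–Fibonacci identity (a² + b²)(c² + d²) = (ac − bd)² + (ad + bc)² = (ac + bd)² + (ad − bc)²:
  53 · 53 = 2809: from (2² + 7²)(2² + 7²), take (2·2 − 7·7, 2·7 + 7·2) = (4 − 49, 14 + 14) = (-45, 28); dropping signs (only squares matter) gives (45, 28); check 45² + 28² = 2025 + 784 = 2809 ✓.
  Scale by k = 3: (3·45, 3·28) = (135, 84).
Step 4: Order so x ≤ y and verify: 84² + 135² = 7056 + 18225 = 25281 = n. ✓

n = 25281 = 84² + 135² (one valid representation with x ≤ y).


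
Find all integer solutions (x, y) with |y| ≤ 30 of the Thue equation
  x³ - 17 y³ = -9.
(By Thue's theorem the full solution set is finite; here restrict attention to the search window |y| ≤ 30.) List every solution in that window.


The equation is x³ - 17y³ = -9. For fixed y, x³ = 17·y³ − 9, so a solution requires the RHS to be a perfect cube.
Strategy: iterate y from -30 to 30, compute RHS = 17·y³ − 9, and check whether it is a (positive or negative) perfect cube.
Check small values of y:
  y = 0: RHS = -9 is not a perfect cube.
  y = 1: RHS = 8 = (2)³ ⇒ x = 2 works.
  y = -1: RHS = -26 is not a perfect cube.
  y = 2: RHS = 127 is not a perfect cube.
  y = -2: RHS = -145 is not a perfect cube.
  y = 3: RHS = 450 is not a perfect cube.
  y = -3: RHS = -468 is not a perfect cube.
Continuing the search up to |y| = 30 finds no further solutions beyond those listed.
Collected solutions: (2, 1).

Solutions (with |y| ≤ 30): (2, 1).


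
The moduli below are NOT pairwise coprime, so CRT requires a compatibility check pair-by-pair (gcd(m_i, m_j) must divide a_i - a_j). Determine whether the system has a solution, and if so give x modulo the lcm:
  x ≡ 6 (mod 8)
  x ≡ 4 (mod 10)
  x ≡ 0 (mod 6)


Moduli 8, 10, 6 are not pairwise coprime, so CRT works modulo lcm(m_i) when all pairwise compatibility conditions hold.
Pairwise compatibility: gcd(m_i, m_j) must divide a_i - a_j for every pair.
Merge one congruence at a time:
  Start: x ≡ 6 (mod 8).
  Combine with x ≡ 4 (mod 10): gcd(8, 10) = 2; 4 - 6 = -2, which IS divisible by 2, so compatible.
    Write x = 6 + 8·t and substitute into x ≡ 4 (mod 10): 8·t ≡ 4 − 6 = -2 (mod 10).
    Divide the congruence (and modulus) by g = 2: 4·t ≡ -1 (mod 5).
    Reduce coefficients mod 5: 4·t ≡ 4 (mod 5).
    The inverse of 4 mod 5 is 4 (since 4·4 = 16 = 3·5 + 1), so t ≡ 4·4 = 16 ≡ 1 (mod 5).
    Then x = 6 + 8·1 = 14, valid modulo lcm(8, 10) = 40: x ≡ 14 (mod 40).
  Combine with x ≡ 0 (mod 6): gcd(40, 6) = 2; 0 - 14 = -14, which IS divisible by 2, so compatible.
    Write x = 14 + 40·t and substitute into x ≡ 0 (mod 6): 40·t ≡ 0 − 14 = -14 (mod 6).
    Divide the congruence (and modulus) by g = 2: 20·t ≡ -7 (mod 3).
    Reduce coefficients mod 3: 2·t ≡ 2 (mod 3).
    The inverse of 2 mod 3 is 2 (since 2·2 = 4 = 1·3 + 1), so t ≡ 2·2 = 4 ≡ 1 (mod 3).
    Then x = 14 + 40·1 = 54, valid modulo lcm(40, 6) = 120: x ≡ 54 (mod 120).
Verify: 54 mod 8 = 6, 54 mod 10 = 4, 54 mod 6 = 0.

x ≡ 54 (mod 120).


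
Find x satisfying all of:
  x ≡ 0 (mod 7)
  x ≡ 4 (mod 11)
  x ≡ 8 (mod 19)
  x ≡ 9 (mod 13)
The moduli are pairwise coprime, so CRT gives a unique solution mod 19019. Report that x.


Product of moduli M = 7 · 11 · 19 · 13 = 19019.
Merge one congruence at a time:
  Start: x ≡ 0 (mod 7).
  Combine with x ≡ 4 (mod 11); new modulus lcm = 77.
    Write x = 0 + 7·t and substitute into x ≡ 4 (mod 11): 7·t ≡ 4 − 0 = 4 (mod 11).
    The inverse of 7 mod 11 is 8 (since 7·8 = 56 = 5·11 + 1), so t ≡ 8·4 = 32 ≡ 10 (mod 11).
    Then x = 0 + 7·10 = 70, valid modulo lcm(7, 11) = 77: x ≡ 70 (mod 77).
  Combine with x ≡ 8 (mod 19); new modulus lcm = 1463.
    Write x = 70 + 77·t and substitute into x ≡ 8 (mod 19): 77·t ≡ 8 − 70 = -62 (mod 19).
    Reduce coefficients mod 19: 1·t ≡ 14 (mod 19).
    So t ≡ 14 (mod 19).
    Then x = 70 + 77·14 = 1148, valid modulo lcm(77, 19) = 1463: x ≡ 1148 (mod 1463).
  Combine with x ≡ 9 (mod 13); new modulus lcm = 19019.
    Write x = 1148 + 1463·t and substitute into x ≡ 9 (mod 13): 1463·t ≡ 9 − 1148 = -1139 (mod 13).
    Reduce coefficients mod 13: 7·t ≡ 5 (mod 13).
    The inverse of 7 mod 13 is 2 (since 7·2 = 14 = 1·13 + 1), so t ≡ 2·5 = 10 ≡ 10 (mod 13).
    Then x = 1148 + 1463·10 = 15778, valid modulo lcm(1463, 13) = 19019: x ≡ 15778 (mod 19019).
Verify against each original: 15778 mod 7 = 0, 15778 mod 11 = 4, 15778 mod 19 = 8, 15778 mod 13 = 9.

x ≡ 15778 (mod 19019).


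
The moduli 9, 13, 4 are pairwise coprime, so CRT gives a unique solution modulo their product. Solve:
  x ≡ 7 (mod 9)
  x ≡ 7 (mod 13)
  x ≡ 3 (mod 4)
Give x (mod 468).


Moduli 9, 13, 4 are pairwise coprime; by CRT there is a unique solution modulo M = 9 · 13 · 4 = 468.
Solve pairwise, accumulating the modulus:
  Start with x ≡ 7 (mod 9).
  Combine with x ≡ 7 (mod 13): since gcd(9, 13) = 1, we get a unique residue mod 117.
    Write x = 7 + 9·t and substitute into x ≡ 7 (mod 13): 9·t ≡ 7 − 7 = 0 (mod 13).
    The inverse of 9 mod 13 is 3 (since 9·3 = 27 = 2·13 + 1), so t ≡ 3·0 = 0 ≡ 0 (mod 13).
    Then x = 7 + 9·0 = 7, valid modulo lcm(9, 13) = 117: x ≡ 7 (mod 117).
  Combine with x ≡ 3 (mod 4): since gcd(117, 4) = 1, we get a unique residue mod 468.
    Write x = 7 + 117·t and substitute into x ≡ 3 (mod 4): 117·t ≡ 3 − 7 = -4 (mod 4).
    Reduce coefficients mod 4: 1·t ≡ 0 (mod 4).
    So t ≡ 0 (mod 4).
    Then x = 7 + 117·0 = 7, valid modulo lcm(117, 4) = 468: x ≡ 7 (mod 468).
Verify: 7 mod 9 = 7 ✓, 7 mod 13 = 7 ✓, 7 mod 4 = 3 ✓.

x ≡ 7 (mod 468).


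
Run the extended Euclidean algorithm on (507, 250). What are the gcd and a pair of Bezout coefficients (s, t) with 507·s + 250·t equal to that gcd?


Euclidean algorithm on (507, 250) — divide until remainder is 0:
  507 = 2 · 250 + 7
  250 = 35 · 7 + 5
  7 = 1 · 5 + 2
  5 = 2 · 2 + 1
  2 = 2 · 1 + 0
gcd(507, 250) = 1.
Track Bezout coefficients alongside the remainders: start with r₀ = 507 = a·1 + b·0 (s = 1, t = 0) and r₁ = 250 = a·0 + b·1 (s = 0, t = 1); each new remainder r_{k+1} = r_{k-1} − q_k·r_k inherits s_{k+1} = s_{k-1} − q_k·s_k, t_{k+1} = t_{k-1} − q_k·t_k, so r_k = a·s_k + b·t_k at every step:
  q = 2: r = 7, s = 1 − 2·0 = 1, t = 0 − 2·1 = -2  (check: 507·1 + 250·(-2) = 7)
  q = 35: r = 5, s = 0 − 35·1 = -35, t = 1 − 35·(-2) = 71  (check: 507·(-35) + 250·71 = 5)
  q = 1: r = 2, s = 1 − 1·(-35) = 36, t = -2 − 1·71 = -73  (check: 507·36 + 250·(-73) = 2)
  q = 2: r = 1, s = -35 − 2·36 = -107, t = 71 − 2·(-73) = 217  (check: 507·(-107) + 250·217 = 1)
The row with r = 1 (the gcd) gives the Bezout coefficients s = -107, t = 217.
Result: 507 · (-107) + 250 · (217) = 1.

gcd(507, 250) = 1; s = -107, t = 217 (check: 507·(-107) + 250·217 = 1).


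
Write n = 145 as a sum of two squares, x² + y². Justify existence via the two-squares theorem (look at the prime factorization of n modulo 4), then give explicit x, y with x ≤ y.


Step 1: Factor n = 145 = 5 · 29.
Step 2: Check the mod-4 condition on each prime factor: 5 ≡ 1 (mod 4), exponent 1; 29 ≡ 1 (mod 4), exponent 1.
All primes ≡ 3 (mod 4) appear to even exponent (or don't appear), so by the two-squares theorem n IS expressible as a sum of two squares.
Step 3: Build a representation. Here n = 5 · 29 is a product of primes ≡ 1 (mod 4). Each prime p ≡ 1 (mod 4) is itself a sum of two squares; find a² by testing p − a² for a perfect square:
  5: 5 − 1² = 4 = 2² ⇒ 5 = 1² + 2².
  29: 29 − 1² = 28, 29 − 2² = 25 = 5² ⇒ 29 = 2² + 5².
  Combine using the Brahmagupta–Fibonacci identity (a² + b²)(c² + d²) = (ac − bd)² + (ad + bc)² = (ac + bd)² + (ad − bc)²:
  5 · 29 = 145: from (1² + 2²)(2² + 5²), take (1·2 − 2·5, 1·5 + 2·2) = (2 − 10, 5 + 4) = (-8, 9); dropping signs (only squares matter) gives (8, 9); check 8² + 9² = 64 + 81 = 145 ✓.
Step 4: Order so x ≤ y and verify: 8² + 9² = 64 + 81 = 145 = n. ✓

n = 145 = 8² + 9² (one valid representation with x ≤ y).


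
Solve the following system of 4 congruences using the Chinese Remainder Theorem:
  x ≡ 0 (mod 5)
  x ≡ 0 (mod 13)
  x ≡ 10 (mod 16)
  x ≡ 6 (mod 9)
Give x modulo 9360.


Product of moduli M = 5 · 13 · 16 · 9 = 9360.
Merge one congruence at a time:
  Start: x ≡ 0 (mod 5).
  Combine with x ≡ 0 (mod 13); new modulus lcm = 65.
    Write x = 0 + 5·t and substitute into x ≡ 0 (mod 13): 5·t ≡ 0 − 0 = 0 (mod 13).
    The inverse of 5 mod 13 is 8 (since 5·8 = 40 = 3·13 + 1), so t ≡ 8·0 = 0 ≡ 0 (mod 13).
    Then x = 0 + 5·0 = 0, valid modulo lcm(5, 13) = 65: x ≡ 0 (mod 65).
  Combine with x ≡ 10 (mod 16); new modulus lcm = 1040.
    Write x = 0 + 65·t and substitute into x ≡ 10 (mod 16): 65·t ≡ 10 − 0 = 10 (mod 16).
    Reduce coefficients mod 16: 1·t ≡ 10 (mod 16).
    So t ≡ 10 (mod 16).
    Then x = 0 + 65·10 = 650, valid modulo lcm(65, 16) = 1040: x ≡ 650 (mod 1040).
  Combine with x ≡ 6 (mod 9); new modulus lcm = 9360.
    Write x = 650 + 1040·t and substitute into x ≡ 6 (mod 9): 1040·t ≡ 6 − 650 = -644 (mod 9).
    Reduce coefficients mod 9: 5·t ≡ 4 (mod 9).
    The inverse of 5 mod 9 is 2 (since 5·2 = 10 = 1·9 + 1), so t ≡ 2·4 = 8 ≡ 8 (mod 9).
    Then x = 650 + 1040·8 = 8970, valid modulo lcm(1040, 9) = 9360: x ≡ 8970 (mod 9360).
Verify against each original: 8970 mod 5 = 0, 8970 mod 13 = 0, 8970 mod 16 = 10, 8970 mod 9 = 6.

x ≡ 8970 (mod 9360).


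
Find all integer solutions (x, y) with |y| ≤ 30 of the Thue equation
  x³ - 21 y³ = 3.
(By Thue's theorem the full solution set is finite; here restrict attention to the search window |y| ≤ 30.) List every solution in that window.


The equation is x³ - 21y³ = 3. For fixed y, x³ = 21·y³ + 3, so a solution requires the RHS to be a perfect cube.
Strategy: iterate y from -30 to 30, compute RHS = 21·y³ + 3, and check whether it is a (positive or negative) perfect cube.
Check small values of y:
  y = 0: RHS = 3 is not a perfect cube.
  y = 1: RHS = 24 is not a perfect cube.
  y = -1: RHS = -18 is not a perfect cube.
  y = 2: RHS = 171 is not a perfect cube.
  y = -2: RHS = -165 is not a perfect cube.
  y = 3: RHS = 570 is not a perfect cube.
  y = -3: RHS = -564 is not a perfect cube.
Continuing the search up to |y| = 30 finds no solutions either.
No (x, y) in the scanned range satisfies the equation.

No integer solutions with |y| ≤ 30.


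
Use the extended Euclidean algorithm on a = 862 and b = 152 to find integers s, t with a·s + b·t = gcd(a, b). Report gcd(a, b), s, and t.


Euclidean algorithm on (862, 152) — divide until remainder is 0:
  862 = 5 · 152 + 102
  152 = 1 · 102 + 50
  102 = 2 · 50 + 2
  50 = 25 · 2 + 0
gcd(862, 152) = 2.
Track Bezout coefficients alongside the remainders: start with r₀ = 862 = a·1 + b·0 (s = 1, t = 0) and r₁ = 152 = a·0 + b·1 (s = 0, t = 1); each new remainder r_{k+1} = r_{k-1} − q_k·r_k inherits s_{k+1} = s_{k-1} − q_k·s_k, t_{k+1} = t_{k-1} − q_k·t_k, so r_k = a·s_k + b·t_k at every step:
  q = 5: r = 102, s = 1 − 5·0 = 1, t = 0 − 5·1 = -5  (check: 862·1 + 152·(-5) = 102)
  q = 1: r = 50, s = 0 − 1·1 = -1, t = 1 − 1·(-5) = 6  (check: 862·(-1) + 152·6 = 50)
  q = 2: r = 2, s = 1 − 2·(-1) = 3, t = -5 − 2·6 = -17  (check: 862·3 + 152·(-17) = 2)
The row with r = 2 (the gcd) gives the Bezout coefficients s = 3, t = -17.
Result: 862 · (3) + 152 · (-17) = 2.

gcd(862, 152) = 2; s = 3, t = -17 (check: 862·3 + 152·(-17) = 2).


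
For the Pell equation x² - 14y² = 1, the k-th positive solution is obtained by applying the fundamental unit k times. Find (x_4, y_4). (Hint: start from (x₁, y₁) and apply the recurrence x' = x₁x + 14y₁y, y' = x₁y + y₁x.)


Step 1: Find the fundamental solution (x₁, y₁) of x² - 14y² = 1.
  Expand √14 as a continued fraction. a₀ = ⌊√14⌋ = 3; iterate m_{k+1} = d_k·a_k − m_k, d_{k+1} = (14 − m_{k+1}²)/d_k, a_{k+1} = ⌊(a₀ + m_{k+1})/d_{k+1}⌋ (starting m₀ = 0, d₀ = 1), with convergents p_k = a_k·p_{k-1} + p_{k-2}, q_k = a_k·q_{k-1} + q_{k-2} (p₋₁ = 1, q₋₁ = 0):
  k = 0: a₀ = 3; p₀/q₀ = 3/1; p₀² − 14·q₀² = 9 − 14 = -5.
  k = 1: m = 3, d = 5, a = ⌊(3 + 3)/5⌋ = 1; p/q = (1·3 + 1)/(1·1 + 0) = 4/1; p² − 14·q² = 16 − 14 = 2.
  k = 2: m = 2, d = 2, a = ⌊(3 + 2)/2⌋ = 2; p/q = (2·4 + 3)/(2·1 + 1) = 11/3; p² − 14·q² = 121 − 126 = -5.
  k = 3: m = 2, d = 5, a = ⌊(3 + 2)/5⌋ = 1; p/q = (1·11 + 4)/(1·3 + 1) = 15/4; p² − 14·q² = 225 − 224 = 1.
  The first convergent with p² − 14·q² = 1 gives the fundamental solution (x₁, y₁) = (15, 4).
Step 2: Apply the recurrence (x_{n+1}, y_{n+1}) = (x₁x_n + 14y₁y_n, x₁y_n + y₁x_n) repeatedly.
  From (x_1, y_1) = (15, 4): x_2 = 15·15 + 14·4·4 = 449; y_2 = 15·4 + 4·15 = 120.
  From (x_2, y_2) = (449, 120): x_3 = 15·449 + 14·4·120 = 13455; y_3 = 15·120 + 4·449 = 3596.
  From (x_3, y_3) = (13455, 3596): x_4 = 15·13455 + 14·4·3596 = 403201; y_4 = 15·3596 + 4·13455 = 107760.
Step 3: Verify x_4² - 14·y_4² = 162571046401 - 162571046400 = 1 (should be 1). ✓

(x_1, y_1) = (15, 4); (x_4, y_4) = (403201, 107760).


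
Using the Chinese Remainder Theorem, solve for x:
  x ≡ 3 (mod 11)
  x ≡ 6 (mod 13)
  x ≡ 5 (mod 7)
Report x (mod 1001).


Moduli 11, 13, 7 are pairwise coprime; by CRT there is a unique solution modulo M = 11 · 13 · 7 = 1001.
Solve pairwise, accumulating the modulus:
  Start with x ≡ 3 (mod 11).
  Combine with x ≡ 6 (mod 13): since gcd(11, 13) = 1, we get a unique residue mod 143.
    Write x = 3 + 11·t and substitute into x ≡ 6 (mod 13): 11·t ≡ 6 − 3 = 3 (mod 13).
    The inverse of 11 mod 13 is 6 (since 11·6 = 66 = 5·13 + 1), so t ≡ 6·3 = 18 ≡ 5 (mod 13).
    Then x = 3 + 11·5 = 58, valid modulo lcm(11, 13) = 143: x ≡ 58 (mod 143).
  Combine with x ≡ 5 (mod 7): since gcd(143, 7) = 1, we get a unique residue mod 1001.
    Write x = 58 + 143·t and substitute into x ≡ 5 (mod 7): 143·t ≡ 5 − 58 = -53 (mod 7).
    Reduce coefficients mod 7: 3·t ≡ 3 (mod 7).
    The inverse of 3 mod 7 is 5 (since 3·5 = 15 = 2·7 + 1), so t ≡ 5·3 = 15 ≡ 1 (mod 7).
    Then x = 58 + 143·1 = 201, valid modulo lcm(143, 7) = 1001: x ≡ 201 (mod 1001).
Verify: 201 mod 11 = 3 ✓, 201 mod 13 = 6 ✓, 201 mod 7 = 5 ✓.

x ≡ 201 (mod 1001).


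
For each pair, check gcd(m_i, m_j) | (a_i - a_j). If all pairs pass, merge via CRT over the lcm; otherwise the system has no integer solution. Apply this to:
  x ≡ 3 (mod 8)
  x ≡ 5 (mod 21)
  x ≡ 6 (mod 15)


Moduli 8, 21, 15 are not pairwise coprime, so CRT works modulo lcm(m_i) when all pairwise compatibility conditions hold.
Pairwise compatibility: gcd(m_i, m_j) must divide a_i - a_j for every pair.
Merge one congruence at a time:
  Start: x ≡ 3 (mod 8).
  Combine with x ≡ 5 (mod 21): gcd(8, 21) = 1; 5 - 3 = 2, which IS divisible by 1, so compatible.
    Write x = 3 + 8·t and substitute into x ≡ 5 (mod 21): 8·t ≡ 5 − 3 = 2 (mod 21).
    The inverse of 8 mod 21 is 8 (since 8·8 = 64 = 3·21 + 1), so t ≡ 8·2 = 16 ≡ 16 (mod 21).
    Then x = 3 + 8·16 = 131, valid modulo lcm(8, 21) = 168: x ≡ 131 (mod 168).
  Combine with x ≡ 6 (mod 15): gcd(168, 15) = 3, and 6 - 131 = -125 is NOT divisible by 3.
    ⇒ system is inconsistent (no integer solution).

No solution (the system is inconsistent).


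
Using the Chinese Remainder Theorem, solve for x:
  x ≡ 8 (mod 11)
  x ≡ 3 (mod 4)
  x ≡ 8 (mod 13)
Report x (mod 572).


Moduli 11, 4, 13 are pairwise coprime; by CRT there is a unique solution modulo M = 11 · 4 · 13 = 572.
Solve pairwise, accumulating the modulus:
  Start with x ≡ 8 (mod 11).
  Combine with x ≡ 3 (mod 4): since gcd(11, 4) = 1, we get a unique residue mod 44.
    Write x = 8 + 11·t and substitute into x ≡ 3 (mod 4): 11·t ≡ 3 − 8 = -5 (mod 4).
    Reduce coefficients mod 4: 3·t ≡ 3 (mod 4).
    The inverse of 3 mod 4 is 3 (since 3·3 = 9 = 2·4 + 1), so t ≡ 3·3 = 9 ≡ 1 (mod 4).
    Then x = 8 + 11·1 = 19, valid modulo lcm(11, 4) = 44: x ≡ 19 (mod 44).
  Combine with x ≡ 8 (mod 13): since gcd(44, 13) = 1, we get a unique residue mod 572.
    Write x = 19 + 44·t and substitute into x ≡ 8 (mod 13): 44·t ≡ 8 − 19 = -11 (mod 13).
    Reduce coefficients mod 13: 5·t ≡ 2 (mod 13).
    The inverse of 5 mod 13 is 8 (since 5·8 = 40 = 3·13 + 1), so t ≡ 8·2 = 16 ≡ 3 (mod 13).
    Then x = 19 + 44·3 = 151, valid modulo lcm(44, 13) = 572: x ≡ 151 (mod 572).
Verify: 151 mod 11 = 8 ✓, 151 mod 4 = 3 ✓, 151 mod 13 = 8 ✓.

x ≡ 151 (mod 572).


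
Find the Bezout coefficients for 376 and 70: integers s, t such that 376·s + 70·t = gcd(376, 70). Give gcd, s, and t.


Euclidean algorithm on (376, 70) — divide until remainder is 0:
  376 = 5 · 70 + 26
  70 = 2 · 26 + 18
  26 = 1 · 18 + 8
  18 = 2 · 8 + 2
  8 = 4 · 2 + 0
gcd(376, 70) = 2.
Track Bezout coefficients alongside the remainders: start with r₀ = 376 = a·1 + b·0 (s = 1, t = 0) and r₁ = 70 = a·0 + b·1 (s = 0, t = 1); each new remainder r_{k+1} = r_{k-1} − q_k·r_k inherits s_{k+1} = s_{k-1} − q_k·s_k, t_{k+1} = t_{k-1} − q_k·t_k, so r_k = a·s_k + b·t_k at every step:
  q = 5: r = 26, s = 1 − 5·0 = 1, t = 0 − 5·1 = -5  (check: 376·1 + 70·(-5) = 26)
  q = 2: r = 18, s = 0 − 2·1 = -2, t = 1 − 2·(-5) = 11  (check: 376·(-2) + 70·11 = 18)
  q = 1: r = 8, s = 1 − 1·(-2) = 3, t = -5 − 1·11 = -16  (check: 376·3 + 70·(-16) = 8)
  q = 2: r = 2, s = -2 − 2·3 = -8, t = 11 − 2·(-16) = 43  (check: 376·(-8) + 70·43 = 2)
The row with r = 2 (the gcd) gives the Bezout coefficients s = -8, t = 43.
Result: 376 · (-8) + 70 · (43) = 2.

gcd(376, 70) = 2; s = -8, t = 43 (check: 376·(-8) + 70·43 = 2).


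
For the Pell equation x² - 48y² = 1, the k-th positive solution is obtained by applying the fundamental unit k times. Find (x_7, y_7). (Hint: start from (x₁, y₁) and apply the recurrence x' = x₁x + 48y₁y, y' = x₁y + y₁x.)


Step 1: Find the fundamental solution (x₁, y₁) of x² - 48y² = 1.
  Expand √48 as a continued fraction. a₀ = ⌊√48⌋ = 6; iterate m_{k+1} = d_k·a_k − m_k, d_{k+1} = (48 − m_{k+1}²)/d_k, a_{k+1} = ⌊(a₀ + m_{k+1})/d_{k+1}⌋ (starting m₀ = 0, d₀ = 1), with convergents p_k = a_k·p_{k-1} + p_{k-2}, q_k = a_k·q_{k-1} + q_{k-2} (p₋₁ = 1, q₋₁ = 0):
  k = 0: a₀ = 6; p₀/q₀ = 6/1; p₀² − 48·q₀² = 36 − 48 = -12.
  k = 1: m = 6, d = 12, a = ⌊(6 + 6)/12⌋ = 1; p/q = (1·6 + 1)/(1·1 + 0) = 7/1; p² − 48·q² = 49 − 48 = 1.
  The first convergent with p² − 48·q² = 1 gives the fundamental solution (x₁, y₁) = (7, 1).
Step 2: Apply the recurrence (x_{n+1}, y_{n+1}) = (x₁x_n + 48y₁y_n, x₁y_n + y₁x_n) repeatedly.
  From (x_1, y_1) = (7, 1): x_2 = 7·7 + 48·1·1 = 97; y_2 = 7·1 + 1·7 = 14.
  From (x_2, y_2) = (97, 14): x_3 = 7·97 + 48·1·14 = 1351; y_3 = 7·14 + 1·97 = 195.
  From (x_3, y_3) = (1351, 195): x_4 = 7·1351 + 48·1·195 = 18817; y_4 = 7·195 + 1·1351 = 2716.
  From (x_4, y_4) = (18817, 2716): x_5 = 7·18817 + 48·1·2716 = 262087; y_5 = 7·2716 + 1·18817 = 37829.
  From (x_5, y_5) = (262087, 37829): x_6 = 7·262087 + 48·1·37829 = 3650401; y_6 = 7·37829 + 1·262087 = 526890.
  From (x_6, y_6) = (3650401, 526890): x_7 = 7·3650401 + 48·1·526890 = 50843527; y_7 = 7·526890 + 1·3650401 = 7338631.
Step 3: Verify x_7² - 48·y_7² = 2585064237799729 - 2585064237799728 = 1 (should be 1). ✓

(x_1, y_1) = (7, 1); (x_7, y_7) = (50843527, 7338631).


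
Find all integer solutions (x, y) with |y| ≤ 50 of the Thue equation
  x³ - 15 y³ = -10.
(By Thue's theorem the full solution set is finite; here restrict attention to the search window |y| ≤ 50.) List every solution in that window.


The equation is x³ - 15y³ = -10. For fixed y, x³ = 15·y³ − 10, so a solution requires the RHS to be a perfect cube.
Strategy: iterate y from -50 to 50, compute RHS = 15·y³ − 10, and check whether it is a (positive or negative) perfect cube.
Check small values of y:
  y = 0: RHS = -10 is not a perfect cube.
  y = 1: RHS = 5 is not a perfect cube.
  y = -1: RHS = -25 is not a perfect cube.
  y = 2: RHS = 110 is not a perfect cube.
  y = -2: RHS = -130 is not a perfect cube.
  y = 3: RHS = 395 is not a perfect cube.
  y = -3: RHS = -415 is not a perfect cube.
Continuing the search up to |y| = 50 finds no solutions either.
No (x, y) in the scanned range satisfies the equation.

No integer solutions with |y| ≤ 50.


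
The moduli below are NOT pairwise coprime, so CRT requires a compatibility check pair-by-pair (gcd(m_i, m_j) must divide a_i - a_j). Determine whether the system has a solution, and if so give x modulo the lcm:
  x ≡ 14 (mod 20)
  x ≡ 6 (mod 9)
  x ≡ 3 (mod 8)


Moduli 20, 9, 8 are not pairwise coprime, so CRT works modulo lcm(m_i) when all pairwise compatibility conditions hold.
Pairwise compatibility: gcd(m_i, m_j) must divide a_i - a_j for every pair.
Merge one congruence at a time:
  Start: x ≡ 14 (mod 20).
  Combine with x ≡ 6 (mod 9): gcd(20, 9) = 1; 6 - 14 = -8, which IS divisible by 1, so compatible.
    Write x = 14 + 20·t and substitute into x ≡ 6 (mod 9): 20·t ≡ 6 − 14 = -8 (mod 9).
    Reduce coefficients mod 9: 2·t ≡ 1 (mod 9).
    The inverse of 2 mod 9 is 5 (since 2·5 = 10 = 1·9 + 1), so t ≡ 5·1 = 5 ≡ 5 (mod 9).
    Then x = 14 + 20·5 = 114, valid modulo lcm(20, 9) = 180: x ≡ 114 (mod 180).
  Combine with x ≡ 3 (mod 8): gcd(180, 8) = 4, and 3 - 114 = -111 is NOT divisible by 4.
    ⇒ system is inconsistent (no integer solution).

No solution (the system is inconsistent).


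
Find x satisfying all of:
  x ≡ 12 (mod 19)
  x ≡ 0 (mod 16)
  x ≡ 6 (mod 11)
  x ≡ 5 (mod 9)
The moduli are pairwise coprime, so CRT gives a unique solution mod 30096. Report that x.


Product of moduli M = 19 · 16 · 11 · 9 = 30096.
Merge one congruence at a time:
  Start: x ≡ 12 (mod 19).
  Combine with x ≡ 0 (mod 16); new modulus lcm = 304.
    Write x = 12 + 19·t and substitute into x ≡ 0 (mod 16): 19·t ≡ 0 − 12 = -12 (mod 16).
    Reduce coefficients mod 16: 3·t ≡ 4 (mod 16).
    The inverse of 3 mod 16 is 11 (since 3·11 = 33 = 2·16 + 1), so t ≡ 11·4 = 44 ≡ 12 (mod 16).
    Then x = 12 + 19·12 = 240, valid modulo lcm(19, 16) = 304: x ≡ 240 (mod 304).
  Combine with x ≡ 6 (mod 11); new modulus lcm = 3344.
    Write x = 240 + 304·t and substitute into x ≡ 6 (mod 11): 304·t ≡ 6 − 240 = -234 (mod 11).
    Reduce coefficients mod 11: 7·t ≡ 8 (mod 11).
    The inverse of 7 mod 11 is 8 (since 7·8 = 56 = 5·11 + 1), so t ≡ 8·8 = 64 ≡ 9 (mod 11).
    Then x = 240 + 304·9 = 2976, valid modulo lcm(304, 11) = 3344: x ≡ 2976 (mod 3344).
  Combine with x ≡ 5 (mod 9); new modulus lcm = 30096.
    Write x = 2976 + 3344·t and substitute into x ≡ 5 (mod 9): 3344·t ≡ 5 − 2976 = -2971 (mod 9).
    Reduce coefficients mod 9: 5·t ≡ 8 (mod 9).
    The inverse of 5 mod 9 is 2 (since 5·2 = 10 = 1·9 + 1), so t ≡ 2·8 = 16 ≡ 7 (mod 9).
    Then x = 2976 + 3344·7 = 26384, valid modulo lcm(3344, 9) = 30096: x ≡ 26384 (mod 30096).
Verify against each original: 26384 mod 19 = 12, 26384 mod 16 = 0, 26384 mod 11 = 6, 26384 mod 9 = 5.

x ≡ 26384 (mod 30096).


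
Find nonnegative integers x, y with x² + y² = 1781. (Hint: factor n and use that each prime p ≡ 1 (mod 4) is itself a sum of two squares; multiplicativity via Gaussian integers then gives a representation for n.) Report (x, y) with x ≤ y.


Step 1: Factor n = 1781 = 13 · 137.
Step 2: Check the mod-4 condition on each prime factor: 13 ≡ 1 (mod 4), exponent 1; 137 ≡ 1 (mod 4), exponent 1.
All primes ≡ 3 (mod 4) appear to even exponent (or don't appear), so by the two-squares theorem n IS expressible as a sum of two squares.
Step 3: Build a representation. Here n = 13 · 137 is a product of primes ≡ 1 (mod 4). Each prime p ≡ 1 (mod 4) is itself a sum of two squares; find a² by testing p − a² for a perfect square:
  13: 13 − 1² = 12, 13 − 2² = 9 = 3² ⇒ 13 = 2² + 3².
  137: 137 − 1² = 136, 137 − 2² = 133, 137 − 3² = 128, 137 − 4² = 121 = 11² ⇒ 137 = 4² + 11².
  Combine using the Brahmagupta–Fibonacci identity (a² + b²)(c² + d²) = (ac − bd)² + (ad + bc)² = (ac + bd)² + (ad − bc)²:
  13 · 137 = 1781: from (2² + 3²)(4² + 11²), take (2·4 − 3·11, 2·11 + 3·4) = (8 − 33, 22 + 12) = (-25, 34); dropping signs (only squares matter) gives (25, 34); check 25² + 34² = 625 + 1156 = 1781 ✓.
Step 4: Order so x ≤ y and verify: 25² + 34² = 625 + 1156 = 1781 = n. ✓

n = 1781 = 25² + 34² (one valid representation with x ≤ y).


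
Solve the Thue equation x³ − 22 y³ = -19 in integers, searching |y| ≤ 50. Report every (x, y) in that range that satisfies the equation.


The equation is x³ - 22y³ = -19. For fixed y, x³ = 22·y³ − 19, so a solution requires the RHS to be a perfect cube.
Strategy: iterate y from -50 to 50, compute RHS = 22·y³ − 19, and check whether it is a (positive or negative) perfect cube.
Check small values of y:
  y = 0: RHS = -19 is not a perfect cube.
  y = 1: RHS = 3 is not a perfect cube.
  y = -1: RHS = -41 is not a perfect cube.
  y = 2: RHS = 157 is not a perfect cube.
  y = -2: RHS = -195 is not a perfect cube.
  y = 3: RHS = 575 is not a perfect cube.
  y = -3: RHS = -613 is not a perfect cube.
Continuing the search up to |y| = 50 finds no solutions either.
No (x, y) in the scanned range satisfies the equation.

No integer solutions with |y| ≤ 50.


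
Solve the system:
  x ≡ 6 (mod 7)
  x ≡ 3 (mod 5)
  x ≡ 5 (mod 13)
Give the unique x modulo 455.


Moduli 7, 5, 13 are pairwise coprime; by CRT there is a unique solution modulo M = 7 · 5 · 13 = 455.
Solve pairwise, accumulating the modulus:
  Start with x ≡ 6 (mod 7).
  Combine with x ≡ 3 (mod 5): since gcd(7, 5) = 1, we get a unique residue mod 35.
    Write x = 6 + 7·t and substitute into x ≡ 3 (mod 5): 7·t ≡ 3 − 6 = -3 (mod 5).
    Reduce coefficients mod 5: 2·t ≡ 2 (mod 5).
    The inverse of 2 mod 5 is 3 (since 2·3 = 6 = 1·5 + 1), so t ≡ 3·2 = 6 ≡ 1 (mod 5).
    Then x = 6 + 7·1 = 13, valid modulo lcm(7, 5) = 35: x ≡ 13 (mod 35).
  Combine with x ≡ 5 (mod 13): since gcd(35, 13) = 1, we get a unique residue mod 455.
    Write x = 13 + 35·t and substitute into x ≡ 5 (mod 13): 35·t ≡ 5 − 13 = -8 (mod 13).
    Reduce coefficients mod 13: 9·t ≡ 5 (mod 13).
    The inverse of 9 mod 13 is 3 (since 9·3 = 27 = 2·13 + 1), so t ≡ 3·5 = 15 ≡ 2 (mod 13).
    Then x = 13 + 35·2 = 83, valid modulo lcm(35, 13) = 455: x ≡ 83 (mod 455).
Verify: 83 mod 7 = 6 ✓, 83 mod 5 = 3 ✓, 83 mod 13 = 5 ✓.

x ≡ 83 (mod 455).


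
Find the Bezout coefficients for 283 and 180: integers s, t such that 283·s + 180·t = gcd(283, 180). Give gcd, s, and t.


Euclidean algorithm on (283, 180) — divide until remainder is 0:
  283 = 1 · 180 + 103
  180 = 1 · 103 + 77
  103 = 1 · 77 + 26
  77 = 2 · 26 + 25
  26 = 1 · 25 + 1
  25 = 25 · 1 + 0
gcd(283, 180) = 1.
Track Bezout coefficients alongside the remainders: start with r₀ = 283 = a·1 + b·0 (s = 1, t = 0) and r₁ = 180 = a·0 + b·1 (s = 0, t = 1); each new remainder r_{k+1} = r_{k-1} − q_k·r_k inherits s_{k+1} = s_{k-1} − q_k·s_k, t_{k+1} = t_{k-1} − q_k·t_k, so r_k = a·s_k + b·t_k at every step:
  q = 1: r = 103, s = 1 − 1·0 = 1, t = 0 − 1·1 = -1  (check: 283·1 + 180·(-1) = 103)
  q = 1: r = 77, s = 0 − 1·1 = -1, t = 1 − 1·(-1) = 2  (check: 283·(-1) + 180·2 = 77)
  q = 1: r = 26, s = 1 − 1·(-1) = 2, t = -1 − 1·2 = -3  (check: 283·2 + 180·(-3) = 26)
  q = 2: r = 25, s = -1 − 2·2 = -5, t = 2 − 2·(-3) = 8  (check: 283·(-5) + 180·8 = 25)
  q = 1: r = 1, s = 2 − 1·(-5) = 7, t = -3 − 1·8 = -11  (check: 283·7 + 180·(-11) = 1)
The row with r = 1 (the gcd) gives the Bezout coefficients s = 7, t = -11.
Result: 283 · (7) + 180 · (-11) = 1.

gcd(283, 180) = 1; s = 7, t = -11 (check: 283·7 + 180·(-11) = 1).


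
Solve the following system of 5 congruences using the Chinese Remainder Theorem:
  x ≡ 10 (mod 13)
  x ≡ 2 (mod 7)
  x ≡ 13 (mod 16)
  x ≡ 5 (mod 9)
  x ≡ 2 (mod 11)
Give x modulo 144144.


Product of moduli M = 13 · 7 · 16 · 9 · 11 = 144144.
Merge one congruence at a time:
  Start: x ≡ 10 (mod 13).
  Combine with x ≡ 2 (mod 7); new modulus lcm = 91.
    Write x = 10 + 13·t and substitute into x ≡ 2 (mod 7): 13·t ≡ 2 − 10 = -8 (mod 7).
    Reduce coefficients mod 7: 6·t ≡ 6 (mod 7).
    The inverse of 6 mod 7 is 6 (since 6·6 = 36 = 5·7 + 1), so t ≡ 6·6 = 36 ≡ 1 (mod 7).
    Then x = 10 + 13·1 = 23, valid modulo lcm(13, 7) = 91: x ≡ 23 (mod 91).
  Combine with x ≡ 13 (mod 16); new modulus lcm = 1456.
    Write x = 23 + 91·t and substitute into x ≡ 13 (mod 16): 91·t ≡ 13 − 23 = -10 (mod 16).
    Reduce coefficients mod 16: 11·t ≡ 6 (mod 16).
    The inverse of 11 mod 16 is 3 (since 11·3 = 33 = 2·16 + 1), so t ≡ 3·6 = 18 ≡ 2 (mod 16).
    Then x = 23 + 91·2 = 205, valid modulo lcm(91, 16) = 1456: x ≡ 205 (mod 1456).
  Combine with x ≡ 5 (mod 9); new modulus lcm = 13104.
    Write x = 205 + 1456·t and substitute into x ≡ 5 (mod 9): 1456·t ≡ 5 − 205 = -200 (mod 9).
    Reduce coefficients mod 9: 7·t ≡ 7 (mod 9).
    The inverse of 7 mod 9 is 4 (since 7·4 = 28 = 3·9 + 1), so t ≡ 4·7 = 28 ≡ 1 (mod 9).
    Then x = 205 + 1456·1 = 1661, valid modulo lcm(1456, 9) = 13104: x ≡ 1661 (mod 13104).
  Combine with x ≡ 2 (mod 11); new modulus lcm = 144144.
    Write x = 1661 + 13104·t and substitute into x ≡ 2 (mod 11): 13104·t ≡ 2 − 1661 = -1659 (mod 11).
    Reduce coefficients mod 11: 3·t ≡ 2 (mod 11).
    The inverse of 3 mod 11 is 4 (since 3·4 = 12 = 1·11 + 1), so t ≡ 4·2 = 8 ≡ 8 (mod 11).
    Then x = 1661 + 13104·8 = 106493, valid modulo lcm(13104, 11) = 144144: x ≡ 106493 (mod 144144).
Verify against each original: 106493 mod 13 = 10, 106493 mod 7 = 2, 106493 mod 16 = 13, 106493 mod 9 = 5, 106493 mod 11 = 2.

x ≡ 106493 (mod 144144).


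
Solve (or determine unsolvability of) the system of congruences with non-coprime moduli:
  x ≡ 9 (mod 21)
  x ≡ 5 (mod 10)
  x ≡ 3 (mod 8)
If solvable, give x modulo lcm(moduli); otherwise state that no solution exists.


Moduli 21, 10, 8 are not pairwise coprime, so CRT works modulo lcm(m_i) when all pairwise compatibility conditions hold.
Pairwise compatibility: gcd(m_i, m_j) must divide a_i - a_j for every pair.
Merge one congruence at a time:
  Start: x ≡ 9 (mod 21).
  Combine with x ≡ 5 (mod 10): gcd(21, 10) = 1; 5 - 9 = -4, which IS divisible by 1, so compatible.
    Write x = 9 + 21·t and substitute into x ≡ 5 (mod 10): 21·t ≡ 5 − 9 = -4 (mod 10).
    Reduce coefficients mod 10: 1·t ≡ 6 (mod 10).
    So t ≡ 6 (mod 10).
    Then x = 9 + 21·6 = 135, valid modulo lcm(21, 10) = 210: x ≡ 135 (mod 210).
  Combine with x ≡ 3 (mod 8): gcd(210, 8) = 2; 3 - 135 = -132, which IS divisible by 2, so compatible.
    Write x = 135 + 210·t and substitute into x ≡ 3 (mod 8): 210·t ≡ 3 − 135 = -132 (mod 8).
    Divide the congruence (and modulus) by g = 2: 105·t ≡ -66 (mod 4).
    Reduce coefficients mod 4: 1·t ≡ 2 (mod 4).
    So t ≡ 2 (mod 4).
    Then x = 135 + 210·2 = 555, valid modulo lcm(210, 8) = 840: x ≡ 555 (mod 840).
Verify: 555 mod 21 = 9, 555 mod 10 = 5, 555 mod 8 = 3.

x ≡ 555 (mod 840).


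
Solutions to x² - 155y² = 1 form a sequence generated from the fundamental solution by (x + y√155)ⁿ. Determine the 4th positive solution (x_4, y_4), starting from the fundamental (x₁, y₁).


Step 1: Find the fundamental solution (x₁, y₁) of x² - 155y² = 1.
  Expand √155 as a continued fraction. a₀ = ⌊√155⌋ = 12; iterate m_{k+1} = d_k·a_k − m_k, d_{k+1} = (155 − m_{k+1}²)/d_k, a_{k+1} = ⌊(a₀ + m_{k+1})/d_{k+1}⌋ (starting m₀ = 0, d₀ = 1), with convergents p_k = a_k·p_{k-1} + p_{k-2}, q_k = a_k·q_{k-1} + q_{k-2} (p₋₁ = 1, q₋₁ = 0):
  k = 0: a₀ = 12; p₀/q₀ = 12/1; p₀² − 155·q₀² = 144 − 155 = -11.
  k = 1: m = 12, d = 11, a = ⌊(12 + 12)/11⌋ = 2; p/q = (2·12 + 1)/(2·1 + 0) = 25/2; p² − 155·q² = 625 − 620 = 5.
  k = 2: m = 10, d = 5, a = ⌊(12 + 10)/5⌋ = 4; p/q = (4·25 + 12)/(4·2 + 1) = 112/9; p² − 155·q² = 12544 − 12555 = -11.
  k = 3: m = 10, d = 11, a = ⌊(12 + 10)/11⌋ = 2; p/q = (2·112 + 25)/(2·9 + 2) = 249/20; p² − 155·q² = 62001 − 62000 = 1.
  The first convergent with p² − 155·q² = 1 gives the fundamental solution (x₁, y₁) = (249, 20).
Step 2: Apply the recurrence (x_{n+1}, y_{n+1}) = (x₁x_n + 155y₁y_n, x₁y_n + y₁x_n) repeatedly.
  From (x_1, y_1) = (249, 20): x_2 = 249·249 + 155·20·20 = 124001; y_2 = 249·20 + 20·249 = 9960.
  From (x_2, y_2) = (124001, 9960): x_3 = 249·124001 + 155·20·9960 = 61752249; y_3 = 249·9960 + 20·124001 = 4960060.
  From (x_3, y_3) = (61752249, 4960060): x_4 = 249·61752249 + 155·20·4960060 = 30752496001; y_4 = 249·4960060 + 20·61752249 = 2470099920.
Step 3: Verify x_4² - 155·y_4² = 945716010291520992001 - 945716010291520992000 = 1 (should be 1). ✓

(x_1, y_1) = (249, 20); (x_4, y_4) = (30752496001, 2470099920).


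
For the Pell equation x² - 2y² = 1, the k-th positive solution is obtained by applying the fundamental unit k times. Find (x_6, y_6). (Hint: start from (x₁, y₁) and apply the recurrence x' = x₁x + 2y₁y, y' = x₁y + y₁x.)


Step 1: Find the fundamental solution (x₁, y₁) of x² - 2y² = 1.
  Expand √2 as a continued fraction. a₀ = ⌊√2⌋ = 1; iterate m_{k+1} = d_k·a_k − m_k, d_{k+1} = (2 − m_{k+1}²)/d_k, a_{k+1} = ⌊(a₀ + m_{k+1})/d_{k+1}⌋ (starting m₀ = 0, d₀ = 1), with convergents p_k = a_k·p_{k-1} + p_{k-2}, q_k = a_k·q_{k-1} + q_{k-2} (p₋₁ = 1, q₋₁ = 0):
  k = 0: a₀ = 1; p₀/q₀ = 1/1; p₀² − 2·q₀² = 1 − 2 = -1.
  k = 1: m = 1, d = 1, a = ⌊(1 + 1)/1⌋ = 2; p/q = (2·1 + 1)/(2·1 + 0) = 3/2; p² − 2·q² = 9 − 8 = 1.
  The first convergent with p² − 2·q² = 1 gives the fundamental solution (x₁, y₁) = (3, 2).
Step 2: Apply the recurrence (x_{n+1}, y_{n+1}) = (x₁x_n + 2y₁y_n, x₁y_n + y₁x_n) repeatedly.
  From (x_1, y_1) = (3, 2): x_2 = 3·3 + 2·2·2 = 17; y_2 = 3·2 + 2·3 = 12.
  From (x_2, y_2) = (17, 12): x_3 = 3·17 + 2·2·12 = 99; y_3 = 3·12 + 2·17 = 70.
  From (x_3, y_3) = (99, 70): x_4 = 3·99 + 2·2·70 = 577; y_4 = 3·70 + 2·99 = 408.
  From (x_4, y_4) = (577, 408): x_5 = 3·577 + 2·2·408 = 3363; y_5 = 3·408 + 2·577 = 2378.
  From (x_5, y_5) = (3363, 2378): x_6 = 3·3363 + 2·2·2378 = 19601; y_6 = 3·2378 + 2·3363 = 13860.
Step 3: Verify x_6² - 2·y_6² = 384199201 - 384199200 = 1 (should be 1). ✓

(x_1, y_1) = (3, 2); (x_6, y_6) = (19601, 13860).


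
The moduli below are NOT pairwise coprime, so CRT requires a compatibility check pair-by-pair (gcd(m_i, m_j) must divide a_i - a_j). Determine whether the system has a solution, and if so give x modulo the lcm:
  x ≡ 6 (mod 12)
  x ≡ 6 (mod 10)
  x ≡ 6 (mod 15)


Moduli 12, 10, 15 are not pairwise coprime, so CRT works modulo lcm(m_i) when all pairwise compatibility conditions hold.
Pairwise compatibility: gcd(m_i, m_j) must divide a_i - a_j for every pair.
Merge one congruence at a time:
  Start: x ≡ 6 (mod 12).
  Combine with x ≡ 6 (mod 10): gcd(12, 10) = 2; 6 - 6 = 0, which IS divisible by 2, so compatible.
    Write x = 6 + 12·t and substitute into x ≡ 6 (mod 10): 12·t ≡ 6 − 6 = 0 (mod 10).
    Divide the congruence (and modulus) by g = 2: 6·t ≡ 0 (mod 5).
    Reduce coefficients mod 5: 1·t ≡ 0 (mod 5).
    So t ≡ 0 (mod 5).
    Then x = 6 + 12·0 = 6, valid modulo lcm(12, 10) = 60: x ≡ 6 (mod 60).
  Combine with x ≡ 6 (mod 15): gcd(60, 15) = 15; 6 - 6 = 0, which IS divisible by 15, so compatible.
    Write x = 6 + 60·t and substitute into x ≡ 6 (mod 15): 60·t ≡ 6 − 6 = 0 (mod 15).
    Divide the congruence (and modulus) by g = 15: 4·t ≡ 0 (mod 1).
    Modulo 1 every t works; take t = 0.
    Then x = 6 + 60·0 = 6, valid modulo lcm(60, 15) = 60: x ≡ 6 (mod 60).
Verify: 6 mod 12 = 6, 6 mod 10 = 6, 6 mod 15 = 6.

x ≡ 6 (mod 60).
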